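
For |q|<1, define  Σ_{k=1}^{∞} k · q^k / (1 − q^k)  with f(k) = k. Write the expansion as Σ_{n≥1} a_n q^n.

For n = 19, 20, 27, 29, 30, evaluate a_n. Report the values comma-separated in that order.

20, 42, 40, 30, 72

q^19  k|19↦f(k): 19:19 1:1  a_19=20
d|20:{1,2,4,5,10,20}  Σf=1+2+4+5+10+20=42
n=27: 1·27 3·9 9·3 27·1  f→[1+3+9+27]=40
[q^29] f(1)=1,f(29)=29 ⇒ 30
[q^30] f(1)=1,f(2)=2,f(3)=3,f(5)=5,f(6)=6,f(10)=10,f(15)=15,f(30)=30 ⇒ 72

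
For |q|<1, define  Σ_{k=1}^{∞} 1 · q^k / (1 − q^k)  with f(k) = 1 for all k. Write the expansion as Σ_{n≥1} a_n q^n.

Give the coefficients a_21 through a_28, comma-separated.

4, 4, 2, 8, 3, 4, 4, 6

[q^21] f(1)=1,f(3)=1,f(7)=1,f(21)=1 ⇒ 4
n=22: 1·22 2·11 11·2 22·1  f→[1+1+1+1]=4
q^23  k|23↦f(k): 23:1 1:1  a_23=2
[q^24] f(24)=1,f(12)=1,f(8)=1,f(6)=1,f(4)=1,f(3)=1,f(2)=1,f(1)=1 ⇒ 8
n=25: 1·25 5·5 25·1  f→[1+1+1]=3
d|26:{26,13,2,1}  Σf=1+1+1+1=4
n=27: 1·27 3·9 9·3 27·1  f→[1+1+1+1]=4
q^28  k|28↦f(k): 28:1 14:1 7:1 4:1 2:1 1:1  a_28=6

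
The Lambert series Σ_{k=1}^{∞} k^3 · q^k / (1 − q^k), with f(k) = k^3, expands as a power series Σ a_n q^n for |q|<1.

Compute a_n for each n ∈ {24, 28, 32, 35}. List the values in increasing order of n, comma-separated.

16380, 25112, 37449, 43344

[q^24] f(1)=1,f(2)=8,f(3)=27,f(4)=64,f(6)=216,f(8)=512,f(12)=1728,f(24)=13824 ⇒ 16380
d|28:{28,14,7,4,2,1}  Σf=21952+2744+343+64+8+1=25112
[q^32] f(1)=1,f(2)=8,f(4)=64,f(8)=512,f(16)=4096,f(32)=32768 ⇒ 37449
[q^35] f(35)=42875,f(7)=343,f(5)=125,f(1)=1 ⇒ 43344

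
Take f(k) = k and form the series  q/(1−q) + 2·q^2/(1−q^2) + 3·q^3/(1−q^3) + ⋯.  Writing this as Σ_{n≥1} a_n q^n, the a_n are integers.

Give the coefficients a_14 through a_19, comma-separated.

24, 24, 31, 18, 39, 20

n=14: 14·1 7·2 2·7 1·14  f→[14+7+2+1]=24
n=15: 1·15 3·5 5·3 15·1  f→[1+3+5+15]=24
d|16:{16,8,4,2,1}  Σf=16+8+4+2+1=31
n=17: 1·17 17·1  f→[1+17]=18
[q^18] f(18)=18,f(9)=9,f(6)=6,f(3)=3,f(2)=2,f(1)=1 ⇒ 39
q^19  k|19↦f(k): 19:19 1:1  a_19=20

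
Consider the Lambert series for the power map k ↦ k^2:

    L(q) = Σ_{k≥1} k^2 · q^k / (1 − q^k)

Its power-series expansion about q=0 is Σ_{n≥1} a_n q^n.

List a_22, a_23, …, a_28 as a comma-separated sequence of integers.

610, 530, 850, 651, 850, 820, 1050

[q^22] f(22)=484,f(11)=121,f(2)=4,f(1)=1 ⇒ 610
q^23  k|23↦f(k): 1:1 23:529  a_23=530
d|24:{1,2,3,4,6,8,12,24}  Σf=1+4+9+16+36+64+144+576=850
[q^25] f(1)=1,f(5)=25,f(25)=625 ⇒ 651
[q^26] f(1)=1,f(2)=4,f(13)=169,f(26)=676 ⇒ 850
[q^27] f(27)=729,f(9)=81,f(3)=9,f(1)=1 ⇒ 820
q^28  k|28↦f(k): 1:1 2:4 4:16 7:49 14:196 28:784  a_28=1050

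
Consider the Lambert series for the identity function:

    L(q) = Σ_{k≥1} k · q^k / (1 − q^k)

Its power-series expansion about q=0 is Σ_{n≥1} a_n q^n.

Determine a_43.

a_43 = 44

q^43  k|43↦f(k): 43:43 1:1  a_43=44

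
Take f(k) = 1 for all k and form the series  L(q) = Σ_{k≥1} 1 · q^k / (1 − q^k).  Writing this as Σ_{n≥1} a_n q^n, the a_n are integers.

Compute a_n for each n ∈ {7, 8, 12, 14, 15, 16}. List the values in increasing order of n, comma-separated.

n=7: 1·7 7·1  f→[1+1]=2
n=8: 8·1 4·2 2·4 1·8  f→[1+1+1+1]=4
[q^12] f(1)=1,f(2)=1,f(3)=1,f(4)=1,f(6)=1,f(12)=1 ⇒ 6
q^14  k|14↦f(k): 14:1 7:1 2:1 1:1  a_14=4
q^15  k|15↦f(k): 15:1 5:1 3:1 1:1  a_15=4
d|16:{1,2,4,8,16}  Σf=1+1+1+1+1=5

2, 4, 6, 4, 4, 5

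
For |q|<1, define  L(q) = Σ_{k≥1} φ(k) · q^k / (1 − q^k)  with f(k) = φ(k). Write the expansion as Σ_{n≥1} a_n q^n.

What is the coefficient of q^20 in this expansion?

[q^20] φ(20)=8,φ(10)=4,φ(5)=4,φ(4)=2,φ(2)=1,φ(1)=1 ⇒ 20

a_20 = 20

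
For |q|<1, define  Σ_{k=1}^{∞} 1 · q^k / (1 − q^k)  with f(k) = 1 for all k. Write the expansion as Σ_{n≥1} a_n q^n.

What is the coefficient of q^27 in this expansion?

[q^27] f(27)=1,f(9)=1,f(3)=1,f(1)=1 ⇒ 4

a_27 = 4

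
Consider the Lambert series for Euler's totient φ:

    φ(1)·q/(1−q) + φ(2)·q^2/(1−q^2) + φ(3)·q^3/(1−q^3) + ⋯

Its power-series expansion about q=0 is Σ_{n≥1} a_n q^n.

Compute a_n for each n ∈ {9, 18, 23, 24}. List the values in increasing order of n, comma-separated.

n=9: 9·1 3·3 1·9  φ→[6+2+1]=9
[q^18] φ(18)=6,φ(9)=6,φ(6)=2,φ(3)=2,φ(2)=1,φ(1)=1 ⇒ 18
q^23  k|23↦φ(k): 23:22 1:1  a_23=23
q^24  k|24↦φ(k): 24:8 12:4 8:4 6:2 4:2 3:2 2:1 1:1  a_24=24

9, 18, 23, 24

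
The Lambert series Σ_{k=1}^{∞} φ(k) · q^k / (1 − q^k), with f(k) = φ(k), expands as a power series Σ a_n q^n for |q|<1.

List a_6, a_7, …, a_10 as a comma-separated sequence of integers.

[q^6] φ(1)=1,φ(2)=1,φ(3)=2,φ(6)=2 ⇒ 6
n=7: 1·7 7·1  φ→[1+6]=7
[q^8] φ(1)=1,φ(2)=1,φ(4)=2,φ(8)=4 ⇒ 8
n=9: 1·9 3·3 9·1  φ→[1+2+6]=9
n=10: 1·10 2·5 5·2 10·1  φ→[1+1+4+4]=10

6, 7, 8, 9, 10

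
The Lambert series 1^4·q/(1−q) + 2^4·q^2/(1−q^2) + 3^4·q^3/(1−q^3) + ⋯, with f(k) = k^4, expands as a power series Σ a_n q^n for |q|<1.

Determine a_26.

q^26  k|26↦f(k): 1:1 2:16 13:28561 26:456976  a_26=485554

a_26 = 485554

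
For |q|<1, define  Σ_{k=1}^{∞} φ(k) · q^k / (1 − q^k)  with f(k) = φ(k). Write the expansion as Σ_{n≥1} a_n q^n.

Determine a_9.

d|9:{9,3,1}  Σφ=6+2+1=9

a_9 = 9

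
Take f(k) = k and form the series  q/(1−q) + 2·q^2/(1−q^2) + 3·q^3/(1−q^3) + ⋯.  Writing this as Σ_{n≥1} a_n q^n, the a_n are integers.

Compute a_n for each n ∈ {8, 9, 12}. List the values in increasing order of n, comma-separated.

d|8:{1,2,4,8}  Σf=1+2+4+8=15
d|9:{9,3,1}  Σf=9+3+1=13
d|12:{12,6,4,3,2,1}  Σf=12+6+4+3+2+1=28

15, 13, 28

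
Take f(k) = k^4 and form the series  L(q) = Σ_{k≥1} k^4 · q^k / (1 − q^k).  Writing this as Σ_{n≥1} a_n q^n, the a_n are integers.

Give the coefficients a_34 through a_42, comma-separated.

[q^34] f(34)=1336336,f(17)=83521,f(2)=16,f(1)=1 ⇒ 1419874
[q^35] f(1)=1,f(5)=625,f(7)=2401,f(35)=1500625 ⇒ 1503652
n=36: 1·36 2·18 3·12 4·9 6·6 9·4 12·3 18·2 36·1  f→[1+16+81+256+1296+6561+20736+104976+1679616]=1813539
[q^37] f(1)=1,f(37)=1874161 ⇒ 1874162
d|38:{1,2,19,38}  Σf=1+16+130321+2085136=2215474
n=39: 1·39 3·13 13·3 39·1  f→[1+81+28561+2313441]=2342084
n=40: 1·40 2·20 4·10 5·8 8·5 10·4 20·2 40·1  f→[1+16+256+625+4096+10000+160000+2560000]=2734994
n=41: 41·1 1·41  f→[2825761+1]=2825762
[q^42] f(1)=1,f(2)=16,f(3)=81,f(6)=1296,f(7)=2401,f(14)=38416,f(21)=194481,f(42)=3111696 ⇒ 3348388

1419874, 1503652, 1813539, 1874162, 2215474, 2342084, 2734994, 2825762, 3348388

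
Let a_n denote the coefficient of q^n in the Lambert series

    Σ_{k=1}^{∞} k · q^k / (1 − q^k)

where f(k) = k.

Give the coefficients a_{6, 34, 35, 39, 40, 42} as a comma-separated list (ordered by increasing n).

12, 54, 48, 56, 90, 96

n=6: 6·1 3·2 2·3 1·6  f→[6+3+2+1]=12
q^34  k|34↦f(k): 1:1 2:2 17:17 34:34  a_34=54
[q^35] f(1)=1,f(5)=5,f(7)=7,f(35)=35 ⇒ 48
n=39: 39·1 13·3 3·13 1·39  f→[39+13+3+1]=56
d|40:{40,20,10,8,5,4,2,1}  Σf=40+20+10+8+5+4+2+1=90
d|42:{42,21,14,7,6,3,2,1}  Σf=42+21+14+7+6+3+2+1=96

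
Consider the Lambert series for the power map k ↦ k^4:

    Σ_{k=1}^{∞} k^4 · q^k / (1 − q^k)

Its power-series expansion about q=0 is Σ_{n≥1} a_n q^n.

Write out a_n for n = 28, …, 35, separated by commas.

655746, 707282, 872644, 923522, 1118481, 1200644, 1419874, 1503652

q^28  k|28↦f(k): 28:614656 14:38416 7:2401 4:256 2:16 1:1  a_28=655746
q^29  k|29↦f(k): 1:1 29:707281  a_29=707282
[q^30] f(1)=1,f(2)=16,f(3)=81,f(5)=625,f(6)=1296,f(10)=10000,f(15)=50625,f(30)=810000 ⇒ 872644
n=31: 1·31 31·1  f→[1+923521]=923522
q^32  k|32↦f(k): 1:1 2:16 4:256 8:4096 16:65536 32:1048576  a_32=1118481
n=33: 1·33 3·11 11·3 33·1  f→[1+81+14641+1185921]=1200644
[q^34] f(34)=1336336,f(17)=83521,f(2)=16,f(1)=1 ⇒ 1419874
q^35  k|35↦f(k): 1:1 5:625 7:2401 35:1500625  a_35=1503652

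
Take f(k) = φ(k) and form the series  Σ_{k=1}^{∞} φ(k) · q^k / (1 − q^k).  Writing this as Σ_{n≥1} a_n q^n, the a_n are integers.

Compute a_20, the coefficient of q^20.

q^20  k|20↦φ(k): 1:1 2:1 4:2 5:4 10:4 20:8  a_20=20

a_20 = 20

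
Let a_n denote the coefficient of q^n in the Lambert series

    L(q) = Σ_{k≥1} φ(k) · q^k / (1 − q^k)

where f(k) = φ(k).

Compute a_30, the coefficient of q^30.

q^30  k|30↦φ(k): 30:8 15:8 10:4 6:2 5:4 3:2 2:1 1:1  a_30=30

a_30 = 30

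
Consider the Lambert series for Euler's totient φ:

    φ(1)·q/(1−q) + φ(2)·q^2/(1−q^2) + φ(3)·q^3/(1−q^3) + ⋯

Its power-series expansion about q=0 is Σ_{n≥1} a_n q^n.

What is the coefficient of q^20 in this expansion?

q^20  k|20↦φ(k): 1:1 2:1 4:2 5:4 10:4 20:8  a_20=20

a_20 = 20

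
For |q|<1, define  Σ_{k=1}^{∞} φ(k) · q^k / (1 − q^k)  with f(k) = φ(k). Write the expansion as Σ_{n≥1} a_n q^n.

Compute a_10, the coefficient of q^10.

[q^10] φ(1)=1,φ(2)=1,φ(5)=4,φ(10)=4 ⇒ 10

a_10 = 10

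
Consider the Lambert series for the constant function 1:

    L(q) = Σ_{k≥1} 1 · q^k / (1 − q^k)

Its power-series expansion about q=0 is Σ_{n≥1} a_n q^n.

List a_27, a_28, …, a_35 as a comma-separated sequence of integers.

q^27  k|27↦f(k): 27:1 9:1 3:1 1:1  a_27=4
n=28: 28·1 14·2 7·4 4·7 2·14 1·28  f→[1+1+1+1+1+1]=6
d|29:{1,29}  Σf=1+1=2
q^30  k|30↦f(k): 30:1 15:1 10:1 6:1 5:1 3:1 2:1 1:1  a_30=8
n=31: 1·31 31·1  f→[1+1]=2
n=32: 32·1 16·2 8·4 4·8 2·16 1·32  f→[1+1+1+1+1+1]=6
n=33: 1·33 3·11 11·3 33·1  f→[1+1+1+1]=4
[q^34] f(1)=1,f(2)=1,f(17)=1,f(34)=1 ⇒ 4
q^35  k|35↦f(k): 35:1 7:1 5:1 1:1  a_35=4

4, 6, 2, 8, 2, 6, 4, 4, 4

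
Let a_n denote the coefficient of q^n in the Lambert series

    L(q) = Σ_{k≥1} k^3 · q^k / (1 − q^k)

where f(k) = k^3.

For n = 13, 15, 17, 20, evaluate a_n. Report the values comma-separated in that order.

2198, 3528, 4914, 9198

d|13:{1,13}  Σf=1+2197=2198
d|15:{15,5,3,1}  Σf=3375+125+27+1=3528
[q^17] f(1)=1,f(17)=4913 ⇒ 4914
n=20: 20·1 10·2 5·4 4·5 2·10 1·20  f→[8000+1000+125+64+8+1]=9198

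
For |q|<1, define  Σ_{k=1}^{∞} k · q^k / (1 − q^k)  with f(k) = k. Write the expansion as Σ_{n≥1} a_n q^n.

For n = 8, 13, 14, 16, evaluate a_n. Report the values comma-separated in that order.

15, 14, 24, 31

d|8:{8,4,2,1}  Σf=8+4+2+1=15
d|13:{13,1}  Σf=13+1=14
q^14  k|14↦f(k): 1:1 2:2 7:7 14:14  a_14=24
q^16  k|16↦f(k): 16:16 8:8 4:4 2:2 1:1  a_16=31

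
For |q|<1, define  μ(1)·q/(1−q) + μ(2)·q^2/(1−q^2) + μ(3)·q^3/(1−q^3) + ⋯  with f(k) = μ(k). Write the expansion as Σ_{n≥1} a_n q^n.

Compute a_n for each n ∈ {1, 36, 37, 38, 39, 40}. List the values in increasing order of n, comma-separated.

[q^1] μ(1)=1 ⇒ 1
[q^36] μ(1)=1,μ(2)=-1,μ(3)=-1,μ(4)=0,μ(6)=1,μ(9)=0,μ(12)=0,μ(18)=0,μ(36)=0 ⇒ 0
d|37:{1,37}  Σμ=1+(-1)=0
[q^38] μ(1)=1,μ(2)=-1,μ(19)=-1,μ(38)=1 ⇒ 0
n=39: 39·1 13·3 3·13 1·39  μ→[1+(-1)+(-1)+1]=0
[q^40] μ(40)=0,μ(20)=0,μ(10)=1,μ(8)=0,μ(5)=-1,μ(4)=0,μ(2)=-1,μ(1)=1 ⇒ 0

1, 0, 0, 0, 0, 0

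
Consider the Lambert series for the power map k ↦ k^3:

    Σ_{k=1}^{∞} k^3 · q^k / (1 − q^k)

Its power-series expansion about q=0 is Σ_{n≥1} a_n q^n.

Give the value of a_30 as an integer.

d|30:{1,2,3,5,6,10,15,30}  Σf=1+8+27+125+216+1000+3375+27000=31752

a_30 = 31752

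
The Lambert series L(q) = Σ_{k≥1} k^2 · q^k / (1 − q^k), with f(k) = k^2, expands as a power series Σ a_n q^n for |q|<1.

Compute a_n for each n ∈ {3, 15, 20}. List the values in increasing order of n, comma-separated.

10, 260, 546

q^3  k|3↦f(k): 3:9 1:1  a_3=10
q^15  k|15↦f(k): 1:1 3:9 5:25 15:225  a_15=260
d|20:{1,2,4,5,10,20}  Σf=1+4+16+25+100+400=546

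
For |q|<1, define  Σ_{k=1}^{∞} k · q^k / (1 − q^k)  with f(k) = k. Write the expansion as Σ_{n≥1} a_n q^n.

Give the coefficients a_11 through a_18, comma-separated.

d|11:{11,1}  Σf=11+1=12
q^12  k|12↦f(k): 1:1 2:2 3:3 4:4 6:6 12:12  a_12=28
n=13: 13·1 1·13  f→[13+1]=14
n=14: 1·14 2·7 7·2 14·1  f→[1+2+7+14]=24
q^15  k|15↦f(k): 15:15 5:5 3:3 1:1  a_15=24
[q^16] f(16)=16,f(8)=8,f(4)=4,f(2)=2,f(1)=1 ⇒ 31
d|17:{1,17}  Σf=1+17=18
n=18: 18·1 9·2 6·3 3·6 2·9 1·18  f→[18+9+6+3+2+1]=39

12, 28, 14, 24, 24, 31, 18, 39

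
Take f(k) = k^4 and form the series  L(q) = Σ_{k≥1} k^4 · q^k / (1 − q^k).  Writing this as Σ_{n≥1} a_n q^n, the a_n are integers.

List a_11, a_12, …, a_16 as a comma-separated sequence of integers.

14642, 22386, 28562, 40834, 51332, 69905

d|11:{1,11}  Σf=1+14641=14642
[q^12] f(1)=1,f(2)=16,f(3)=81,f(4)=256,f(6)=1296,f(12)=20736 ⇒ 22386
[q^13] f(13)=28561,f(1)=1 ⇒ 28562
[q^14] f(1)=1,f(2)=16,f(7)=2401,f(14)=38416 ⇒ 40834
n=15: 1·15 3·5 5·3 15·1  f→[1+81+625+50625]=51332
q^16  k|16↦f(k): 16:65536 8:4096 4:256 2:16 1:1  a_16=69905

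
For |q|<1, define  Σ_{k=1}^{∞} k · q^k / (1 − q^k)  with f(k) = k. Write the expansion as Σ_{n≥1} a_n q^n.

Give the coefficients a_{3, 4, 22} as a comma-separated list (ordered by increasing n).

4, 7, 36

n=3: 3·1 1·3  f→[3+1]=4
[q^4] f(1)=1,f(2)=2,f(4)=4 ⇒ 7
q^22  k|22↦f(k): 1:1 2:2 11:11 22:22  a_22=36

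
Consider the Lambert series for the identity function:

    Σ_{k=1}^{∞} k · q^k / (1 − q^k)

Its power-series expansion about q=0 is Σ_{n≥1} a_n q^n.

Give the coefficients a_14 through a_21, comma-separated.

24, 24, 31, 18, 39, 20, 42, 32

q^14  k|14↦f(k): 14:14 7:7 2:2 1:1  a_14=24
[q^15] f(1)=1,f(3)=3,f(5)=5,f(15)=15 ⇒ 24
q^16  k|16↦f(k): 1:1 2:2 4:4 8:8 16:16  a_16=31
q^17  k|17↦f(k): 17:17 1:1  a_17=18
d|18:{18,9,6,3,2,1}  Σf=18+9+6+3+2+1=39
q^19  k|19↦f(k): 19:19 1:1  a_19=20
[q^20] f(20)=20,f(10)=10,f(5)=5,f(4)=4,f(2)=2,f(1)=1 ⇒ 42
d|21:{1,3,7,21}  Σf=1+3+7+21=32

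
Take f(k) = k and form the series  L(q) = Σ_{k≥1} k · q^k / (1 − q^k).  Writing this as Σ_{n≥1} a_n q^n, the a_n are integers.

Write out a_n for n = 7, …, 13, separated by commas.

8, 15, 13, 18, 12, 28, 14

d|7:{7,1}  Σf=7+1=8
d|8:{8,4,2,1}  Σf=8+4+2+1=15
q^9  k|9↦f(k): 9:9 3:3 1:1  a_9=13
n=10: 1·10 2·5 5·2 10·1  f→[1+2+5+10]=18
d|11:{1,11}  Σf=1+11=12
[q^12] f(12)=12,f(6)=6,f(4)=4,f(3)=3,f(2)=2,f(1)=1 ⇒ 28
n=13: 1·13 13·1  f→[1+13]=14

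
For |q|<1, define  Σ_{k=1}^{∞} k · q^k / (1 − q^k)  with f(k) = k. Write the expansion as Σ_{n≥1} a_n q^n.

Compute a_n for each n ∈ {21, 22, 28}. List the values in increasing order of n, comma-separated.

d|21:{1,3,7,21}  Σf=1+3+7+21=32
d|22:{1,2,11,22}  Σf=1+2+11+22=36
n=28: 28·1 14·2 7·4 4·7 2·14 1·28  f→[28+14+7+4+2+1]=56

32, 36, 56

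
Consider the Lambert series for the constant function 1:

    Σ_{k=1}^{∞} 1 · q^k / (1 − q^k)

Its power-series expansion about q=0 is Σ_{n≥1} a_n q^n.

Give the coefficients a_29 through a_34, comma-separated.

d|29:{1,29}  Σf=1+1=2
q^30  k|30↦f(k): 30:1 15:1 10:1 6:1 5:1 3:1 2:1 1:1  a_30=8
n=31: 31·1 1·31  f→[1+1]=2
[q^32] f(1)=1,f(2)=1,f(4)=1,f(8)=1,f(16)=1,f(32)=1 ⇒ 6
d|33:{1,3,11,33}  Σf=1+1+1+1=4
q^34  k|34↦f(k): 34:1 17:1 2:1 1:1  a_34=4

2, 8, 2, 6, 4, 4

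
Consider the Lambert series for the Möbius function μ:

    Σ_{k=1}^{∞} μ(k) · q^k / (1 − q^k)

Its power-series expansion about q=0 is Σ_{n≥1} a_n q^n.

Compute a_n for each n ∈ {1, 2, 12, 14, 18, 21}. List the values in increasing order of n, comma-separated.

n=1: 1·1  μ→[1]=1
q^2  k|2↦μ(k): 2:-1 1:1  a_2=0
d|12:{1,2,3,4,6,12}  Σμ=1+(-1)+(-1)+0+1+0=0
d|14:{1,2,7,14}  Σμ=1+(-1)+(-1)+1=0
q^18  k|18↦μ(k): 1:1 2:-1 3:-1 6:1 9:0 18:0  a_18=0
q^21  k|21↦μ(k): 21:1 7:-1 3:-1 1:1  a_21=0

1, 0, 0, 0, 0, 0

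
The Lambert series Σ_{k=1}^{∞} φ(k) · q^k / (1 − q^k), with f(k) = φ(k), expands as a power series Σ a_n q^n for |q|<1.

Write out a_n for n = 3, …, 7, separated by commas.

[q^3] φ(3)=2,φ(1)=1 ⇒ 3
[q^4] φ(1)=1,φ(2)=1,φ(4)=2 ⇒ 4
q^5  k|5↦φ(k): 5:4 1:1  a_5=5
n=6: 1·6 2·3 3·2 6·1  φ→[1+1+2+2]=6
n=7: 1·7 7·1  φ→[1+6]=7

3, 4, 5, 6, 7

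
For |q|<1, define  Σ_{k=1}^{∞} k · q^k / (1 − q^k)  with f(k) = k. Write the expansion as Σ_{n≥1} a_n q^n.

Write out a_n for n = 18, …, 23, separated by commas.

39, 20, 42, 32, 36, 24

[q^18] f(18)=18,f(9)=9,f(6)=6,f(3)=3,f(2)=2,f(1)=1 ⇒ 39
n=19: 1·19 19·1  f→[1+19]=20
n=20: 20·1 10·2 5·4 4·5 2·10 1·20  f→[20+10+5+4+2+1]=42
n=21: 1·21 3·7 7·3 21·1  f→[1+3+7+21]=32
q^22  k|22↦f(k): 22:22 11:11 2:2 1:1  a_22=36
n=23: 23·1 1·23  f→[23+1]=24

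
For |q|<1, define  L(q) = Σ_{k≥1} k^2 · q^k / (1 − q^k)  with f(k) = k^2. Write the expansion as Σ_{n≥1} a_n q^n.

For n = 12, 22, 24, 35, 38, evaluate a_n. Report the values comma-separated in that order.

[q^12] f(1)=1,f(2)=4,f(3)=9,f(4)=16,f(6)=36,f(12)=144 ⇒ 210
n=22: 22·1 11·2 2·11 1·22  f→[484+121+4+1]=610
q^24  k|24↦f(k): 1:1 2:4 3:9 4:16 6:36 8:64 12:144 24:576  a_24=850
[q^35] f(35)=1225,f(7)=49,f(5)=25,f(1)=1 ⇒ 1300
q^38  k|38↦f(k): 1:1 2:4 19:361 38:1444  a_38=1810

210, 610, 850, 1300, 1810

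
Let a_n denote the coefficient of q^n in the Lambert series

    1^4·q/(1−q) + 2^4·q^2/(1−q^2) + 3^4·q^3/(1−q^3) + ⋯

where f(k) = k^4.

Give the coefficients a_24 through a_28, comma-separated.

n=24: 24·1 12·2 8·3 6·4 4·6 3·8 2·12 1·24  f→[331776+20736+4096+1296+256+81+16+1]=358258
[q^25] f(25)=390625,f(5)=625,f(1)=1 ⇒ 391251
d|26:{26,13,2,1}  Σf=456976+28561+16+1=485554
n=27: 1·27 3·9 9·3 27·1  f→[1+81+6561+531441]=538084
q^28  k|28↦f(k): 28:614656 14:38416 7:2401 4:256 2:16 1:1  a_28=655746

358258, 391251, 485554, 538084, 655746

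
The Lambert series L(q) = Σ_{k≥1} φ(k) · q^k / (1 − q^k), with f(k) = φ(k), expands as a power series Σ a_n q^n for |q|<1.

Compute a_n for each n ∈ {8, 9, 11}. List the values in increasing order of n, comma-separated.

n=8: 8·1 4·2 2·4 1·8  φ→[4+2+1+1]=8
[q^9] φ(9)=6,φ(3)=2,φ(1)=1 ⇒ 9
[q^11] φ(1)=1,φ(11)=10 ⇒ 11

8, 9, 11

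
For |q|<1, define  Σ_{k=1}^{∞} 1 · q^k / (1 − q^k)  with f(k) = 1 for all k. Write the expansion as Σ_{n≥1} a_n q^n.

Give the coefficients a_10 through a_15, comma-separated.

4, 2, 6, 2, 4, 4

d|10:{10,5,2,1}  Σf=1+1+1+1=4
[q^11] f(11)=1,f(1)=1 ⇒ 2
d|12:{12,6,4,3,2,1}  Σf=1+1+1+1+1+1=6
n=13: 13·1 1·13  f→[1+1]=2
q^14  k|14↦f(k): 14:1 7:1 2:1 1:1  a_14=4
n=15: 15·1 5·3 3·5 1·15  f→[1+1+1+1]=4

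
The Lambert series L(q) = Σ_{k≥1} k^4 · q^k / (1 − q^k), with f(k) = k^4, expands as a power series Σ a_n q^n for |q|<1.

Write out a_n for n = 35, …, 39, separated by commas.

q^35  k|35↦f(k): 35:1500625 7:2401 5:625 1:1  a_35=1503652
n=36: 36·1 18·2 12·3 9·4 6·6 4·9 3·12 2·18 1·36  f→[1679616+104976+20736+6561+1296+256+81+16+1]=1813539
[q^37] f(37)=1874161,f(1)=1 ⇒ 1874162
n=38: 38·1 19·2 2·19 1·38  f→[2085136+130321+16+1]=2215474
d|39:{39,13,3,1}  Σf=2313441+28561+81+1=2342084

1503652, 1813539, 1874162, 2215474, 2342084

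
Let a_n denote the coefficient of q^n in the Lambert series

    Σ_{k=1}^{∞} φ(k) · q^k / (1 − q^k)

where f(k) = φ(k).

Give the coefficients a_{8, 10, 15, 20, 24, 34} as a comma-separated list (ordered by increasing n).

[q^8] φ(8)=4,φ(4)=2,φ(2)=1,φ(1)=1 ⇒ 8
q^10  k|10↦φ(k): 1:1 2:1 5:4 10:4  a_10=10
d|15:{1,3,5,15}  Σφ=1+2+4+8=15
n=20: 1·20 2·10 4·5 5·4 10·2 20·1  φ→[1+1+2+4+4+8]=20
n=24: 24·1 12·2 8·3 6·4 4·6 3·8 2·12 1·24  φ→[8+4+4+2+2+2+1+1]=24
[q^34] φ(34)=16,φ(17)=16,φ(2)=1,φ(1)=1 ⇒ 34

8, 10, 15, 20, 24, 34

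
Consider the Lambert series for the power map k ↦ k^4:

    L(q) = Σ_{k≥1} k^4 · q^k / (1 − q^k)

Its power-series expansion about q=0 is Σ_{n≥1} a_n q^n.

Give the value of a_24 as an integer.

a_24 = 358258

q^24  k|24↦f(k): 24:331776 12:20736 8:4096 6:1296 4:256 3:81 2:16 1:1  a_24=358258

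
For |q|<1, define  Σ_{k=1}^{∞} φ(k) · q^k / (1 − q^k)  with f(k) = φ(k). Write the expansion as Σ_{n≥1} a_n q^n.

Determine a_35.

d|35:{35,7,5,1}  Σφ=24+6+4+1=35

a_35 = 35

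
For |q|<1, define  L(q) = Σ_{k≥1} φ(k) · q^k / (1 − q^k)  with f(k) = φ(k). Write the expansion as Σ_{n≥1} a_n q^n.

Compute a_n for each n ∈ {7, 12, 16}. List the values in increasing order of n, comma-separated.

q^7  k|7↦φ(k): 1:1 7:6  a_7=7
q^12  k|12↦φ(k): 1:1 2:1 3:2 4:2 6:2 12:4  a_12=12
d|16:{1,2,4,8,16}  Σφ=1+1+2+4+8=16

7, 12, 16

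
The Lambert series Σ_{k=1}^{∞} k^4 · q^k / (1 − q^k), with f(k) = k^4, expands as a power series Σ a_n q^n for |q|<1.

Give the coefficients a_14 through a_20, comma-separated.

40834, 51332, 69905, 83522, 112931, 130322, 170898

[q^14] f(14)=38416,f(7)=2401,f(2)=16,f(1)=1 ⇒ 40834
n=15: 15·1 5·3 3·5 1·15  f→[50625+625+81+1]=51332
n=16: 16·1 8·2 4·4 2·8 1·16  f→[65536+4096+256+16+1]=69905
q^17  k|17↦f(k): 17:83521 1:1  a_17=83522
q^18  k|18↦f(k): 18:104976 9:6561 6:1296 3:81 2:16 1:1  a_18=112931
d|19:{1,19}  Σf=1+130321=130322
d|20:{20,10,5,4,2,1}  Σf=160000+10000+625+256+16+1=170898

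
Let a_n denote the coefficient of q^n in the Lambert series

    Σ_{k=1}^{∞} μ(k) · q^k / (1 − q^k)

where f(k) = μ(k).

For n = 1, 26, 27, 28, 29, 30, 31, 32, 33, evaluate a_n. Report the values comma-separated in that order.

1, 0, 0, 0, 0, 0, 0, 0, 0

n=1: 1·1  μ→[1]=1
n=26: 26·1 13·2 2·13 1·26  μ→[1+(-1)+(-1)+1]=0
n=27: 1·27 3·9 9·3 27·1  μ→[1+(-1)+0+0]=0
d|28:{28,14,7,4,2,1}  Σμ=0+1+(-1)+0+(-1)+1=0
d|29:{1,29}  Σμ=1+(-1)=0
d|30:{30,15,10,6,5,3,2,1}  Σμ=(-1)+1+1+1+(-1)+(-1)+(-1)+1=0
d|31:{31,1}  Σμ=(-1)+1=0
n=32: 1·32 2·16 4·8 8·4 16·2 32·1  μ→[1+(-1)+0+0+0+0]=0
d|33:{1,3,11,33}  Σμ=1+(-1)+(-1)+1=0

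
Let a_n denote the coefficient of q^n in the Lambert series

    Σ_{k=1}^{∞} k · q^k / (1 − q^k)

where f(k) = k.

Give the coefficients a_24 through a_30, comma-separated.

60, 31, 42, 40, 56, 30, 72

n=24: 24·1 12·2 8·3 6·4 4·6 3·8 2·12 1·24  f→[24+12+8+6+4+3+2+1]=60
n=25: 1·25 5·5 25·1  f→[1+5+25]=31
n=26: 1·26 2·13 13·2 26·1  f→[1+2+13+26]=42
n=27: 27·1 9·3 3·9 1·27  f→[27+9+3+1]=40
n=28: 28·1 14·2 7·4 4·7 2·14 1·28  f→[28+14+7+4+2+1]=56
n=29: 1·29 29·1  f→[1+29]=30
d|30:{30,15,10,6,5,3,2,1}  Σf=30+15+10+6+5+3+2+1=72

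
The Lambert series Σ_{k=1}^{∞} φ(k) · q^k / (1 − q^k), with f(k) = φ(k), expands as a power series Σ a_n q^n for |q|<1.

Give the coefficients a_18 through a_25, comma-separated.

q^18  k|18↦φ(k): 1:1 2:1 3:2 6:2 9:6 18:6  a_18=18
d|19:{1,19}  Σφ=1+18=19
d|20:{1,2,4,5,10,20}  Σφ=1+1+2+4+4+8=20
q^21  k|21↦φ(k): 1:1 3:2 7:6 21:12  a_21=21
[q^22] φ(1)=1,φ(2)=1,φ(11)=10,φ(22)=10 ⇒ 22
[q^23] φ(1)=1,φ(23)=22 ⇒ 23
n=24: 1·24 2·12 3·8 4·6 6·4 8·3 12·2 24·1  φ→[1+1+2+2+2+4+4+8]=24
[q^25] φ(25)=20,φ(5)=4,φ(1)=1 ⇒ 25

18, 19, 20, 21, 22, 23, 24, 25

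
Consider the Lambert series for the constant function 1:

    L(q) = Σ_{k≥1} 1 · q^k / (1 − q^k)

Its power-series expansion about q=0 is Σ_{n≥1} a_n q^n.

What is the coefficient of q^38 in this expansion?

n=38: 1·38 2·19 19·2 38·1  f→[1+1+1+1]=4

a_38 = 4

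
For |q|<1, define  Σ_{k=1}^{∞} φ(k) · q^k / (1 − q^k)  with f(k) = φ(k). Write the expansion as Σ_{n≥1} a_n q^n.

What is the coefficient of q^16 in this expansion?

q^16  k|16↦φ(k): 1:1 2:1 4:2 8:4 16:8  a_16=16

a_16 = 16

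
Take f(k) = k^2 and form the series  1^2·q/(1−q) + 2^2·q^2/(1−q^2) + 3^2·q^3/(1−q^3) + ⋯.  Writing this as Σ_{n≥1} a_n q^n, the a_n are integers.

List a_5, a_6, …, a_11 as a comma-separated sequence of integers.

d|5:{5,1}  Σf=25+1=26
q^6  k|6↦f(k): 1:1 2:4 3:9 6:36  a_6=50
q^7  k|7↦f(k): 1:1 7:49  a_7=50
[q^8] f(1)=1,f(2)=4,f(4)=16,f(8)=64 ⇒ 85
q^9  k|9↦f(k): 1:1 3:9 9:81  a_9=91
n=10: 1·10 2·5 5·2 10·1  f→[1+4+25+100]=130
q^11  k|11↦f(k): 1:1 11:121  a_11=122

26, 50, 50, 85, 91, 130, 122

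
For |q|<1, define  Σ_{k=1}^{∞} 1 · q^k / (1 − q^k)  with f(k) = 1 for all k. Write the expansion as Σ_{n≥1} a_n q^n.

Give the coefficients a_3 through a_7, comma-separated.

d|3:{3,1}  Σf=1+1=2
q^4  k|4↦f(k): 1:1 2:1 4:1  a_4=3
n=5: 1·5 5·1  f→[1+1]=2
q^6  k|6↦f(k): 1:1 2:1 3:1 6:1  a_6=4
q^7  k|7↦f(k): 1:1 7:1  a_7=2

2, 3, 2, 4, 2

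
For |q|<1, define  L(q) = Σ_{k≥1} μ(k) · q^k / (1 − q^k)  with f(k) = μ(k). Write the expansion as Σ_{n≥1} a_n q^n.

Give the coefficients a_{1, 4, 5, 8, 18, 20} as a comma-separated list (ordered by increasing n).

[q^1] μ(1)=1 ⇒ 1
q^4  k|4↦μ(k): 1:1 2:-1 4:0  a_4=0
q^5  k|5↦μ(k): 1:1 5:-1  a_5=0
q^8  k|8↦μ(k): 8:0 4:0 2:-1 1:1  a_8=0
n=18: 1·18 2·9 3·6 6·3 9·2 18·1  μ→[1+(-1)+(-1)+1+0+0]=0
[q^20] μ(20)=0,μ(10)=1,μ(5)=-1,μ(4)=0,μ(2)=-1,μ(1)=1 ⇒ 0

1, 0, 0, 0, 0, 0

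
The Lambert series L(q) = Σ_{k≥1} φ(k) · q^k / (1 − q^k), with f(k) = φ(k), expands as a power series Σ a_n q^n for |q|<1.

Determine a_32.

q^32  k|32↦φ(k): 1:1 2:1 4:2 8:4 16:8 32:16  a_32=32

a_32 = 32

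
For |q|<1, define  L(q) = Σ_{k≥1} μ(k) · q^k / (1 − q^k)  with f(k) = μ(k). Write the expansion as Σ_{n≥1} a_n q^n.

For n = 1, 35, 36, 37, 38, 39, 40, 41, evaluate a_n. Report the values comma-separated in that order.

1, 0, 0, 0, 0, 0, 0, 0

n=1: 1·1  μ→[1]=1
n=35: 35·1 7·5 5·7 1·35  μ→[1+(-1)+(-1)+1]=0
d|36:{1,2,3,4,6,9,12,18,36}  Σμ=1+(-1)+(-1)+0+1+0+0+0+0=0
q^37  k|37↦μ(k): 1:1 37:-1  a_37=0
q^38  k|38↦μ(k): 38:1 19:-1 2:-1 1:1  a_38=0
q^39  k|39↦μ(k): 39:1 13:-1 3:-1 1:1  a_39=0
d|40:{1,2,4,5,8,10,20,40}  Σμ=1+(-1)+0+(-1)+0+1+0+0=0
q^41  k|41↦μ(k): 41:-1 1:1  a_41=0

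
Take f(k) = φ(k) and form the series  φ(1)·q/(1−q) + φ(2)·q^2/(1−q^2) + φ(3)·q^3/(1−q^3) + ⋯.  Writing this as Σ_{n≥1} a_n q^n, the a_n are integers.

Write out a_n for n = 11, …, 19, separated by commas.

d|11:{1,11}  Σφ=1+10=11
n=12: 12·1 6·2 4·3 3·4 2·6 1·12  φ→[4+2+2+2+1+1]=12
[q^13] φ(13)=12,φ(1)=1 ⇒ 13
[q^14] φ(1)=1,φ(2)=1,φ(7)=6,φ(14)=6 ⇒ 14
d|15:{1,3,5,15}  Σφ=1+2+4+8=15
d|16:{16,8,4,2,1}  Σφ=8+4+2+1+1=16
q^17  k|17↦φ(k): 17:16 1:1  a_17=17
n=18: 1·18 2·9 3·6 6·3 9·2 18·1  φ→[1+1+2+2+6+6]=18
q^19  k|19↦φ(k): 1:1 19:18  a_19=19

11, 12, 13, 14, 15, 16, 17, 18, 19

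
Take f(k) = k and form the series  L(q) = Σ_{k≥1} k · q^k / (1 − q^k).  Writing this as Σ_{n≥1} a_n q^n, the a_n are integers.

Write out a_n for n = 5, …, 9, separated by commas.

n=5: 1·5 5·1  f→[1+5]=6
d|6:{1,2,3,6}  Σf=1+2+3+6=12
d|7:{1,7}  Σf=1+7=8
n=8: 8·1 4·2 2·4 1·8  f→[8+4+2+1]=15
n=9: 9·1 3·3 1·9  f→[9+3+1]=13

6, 12, 8, 15, 13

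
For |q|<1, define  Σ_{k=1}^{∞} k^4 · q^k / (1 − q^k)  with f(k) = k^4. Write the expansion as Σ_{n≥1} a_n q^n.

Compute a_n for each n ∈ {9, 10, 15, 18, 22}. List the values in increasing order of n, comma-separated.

6643, 10642, 51332, 112931, 248914

n=9: 1·9 3·3 9·1  f→[1+81+6561]=6643
[q^10] f(1)=1,f(2)=16,f(5)=625,f(10)=10000 ⇒ 10642
[q^15] f(15)=50625,f(5)=625,f(3)=81,f(1)=1 ⇒ 51332
n=18: 1·18 2·9 3·6 6·3 9·2 18·1  f→[1+16+81+1296+6561+104976]=112931
d|22:{22,11,2,1}  Σf=234256+14641+16+1=248914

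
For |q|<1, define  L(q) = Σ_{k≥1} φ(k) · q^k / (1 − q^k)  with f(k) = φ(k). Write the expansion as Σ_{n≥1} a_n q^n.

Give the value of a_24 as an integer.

n=24: 24·1 12·2 8·3 6·4 4·6 3·8 2·12 1·24  φ→[8+4+4+2+2+2+1+1]=24

a_24 = 24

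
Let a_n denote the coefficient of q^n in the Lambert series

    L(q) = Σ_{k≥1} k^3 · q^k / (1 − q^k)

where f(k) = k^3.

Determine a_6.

a_6 = 252

d|6:{1,2,3,6}  Σf=1+8+27+216=252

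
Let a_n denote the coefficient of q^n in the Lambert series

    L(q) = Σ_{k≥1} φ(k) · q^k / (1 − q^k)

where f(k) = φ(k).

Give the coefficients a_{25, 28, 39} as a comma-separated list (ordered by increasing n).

n=25: 25·1 5·5 1·25  φ→[20+4+1]=25
d|28:{1,2,4,7,14,28}  Σφ=1+1+2+6+6+12=28
[q^39] φ(39)=24,φ(13)=12,φ(3)=2,φ(1)=1 ⇒ 39

25, 28, 39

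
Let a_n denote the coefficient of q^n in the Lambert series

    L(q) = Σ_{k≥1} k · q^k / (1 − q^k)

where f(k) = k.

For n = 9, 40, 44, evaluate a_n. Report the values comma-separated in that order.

[q^9] f(9)=9,f(3)=3,f(1)=1 ⇒ 13
n=40: 1·40 2·20 4·10 5·8 8·5 10·4 20·2 40·1  f→[1+2+4+5+8+10+20+40]=90
[q^44] f(44)=44,f(22)=22,f(11)=11,f(4)=4,f(2)=2,f(1)=1 ⇒ 84

13, 90, 84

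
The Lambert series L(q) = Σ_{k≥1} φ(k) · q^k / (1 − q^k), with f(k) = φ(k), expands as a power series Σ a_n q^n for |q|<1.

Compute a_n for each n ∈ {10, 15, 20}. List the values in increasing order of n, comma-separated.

[q^10] φ(1)=1,φ(2)=1,φ(5)=4,φ(10)=4 ⇒ 10
d|15:{15,5,3,1}  Σφ=8+4+2+1=15
q^20  k|20↦φ(k): 1:1 2:1 4:2 5:4 10:4 20:8  a_20=20

10, 15, 20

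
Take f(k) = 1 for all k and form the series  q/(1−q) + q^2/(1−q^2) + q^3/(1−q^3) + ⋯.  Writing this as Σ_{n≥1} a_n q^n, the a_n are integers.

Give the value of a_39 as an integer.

[q^39] f(39)=1,f(13)=1,f(3)=1,f(1)=1 ⇒ 4

a_39 = 4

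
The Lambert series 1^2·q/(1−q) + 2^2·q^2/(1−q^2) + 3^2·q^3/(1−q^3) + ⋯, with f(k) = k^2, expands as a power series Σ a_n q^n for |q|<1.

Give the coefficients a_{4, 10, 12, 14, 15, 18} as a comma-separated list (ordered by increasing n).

21, 130, 210, 250, 260, 455

q^4  k|4↦f(k): 1:1 2:4 4:16  a_4=21
q^10  k|10↦f(k): 10:100 5:25 2:4 1:1  a_10=130
n=12: 1·12 2·6 3·4 4·3 6·2 12·1  f→[1+4+9+16+36+144]=210
q^14  k|14↦f(k): 1:1 2:4 7:49 14:196  a_14=250
d|15:{1,3,5,15}  Σf=1+9+25+225=260
q^18  k|18↦f(k): 18:324 9:81 6:36 3:9 2:4 1:1  a_18=455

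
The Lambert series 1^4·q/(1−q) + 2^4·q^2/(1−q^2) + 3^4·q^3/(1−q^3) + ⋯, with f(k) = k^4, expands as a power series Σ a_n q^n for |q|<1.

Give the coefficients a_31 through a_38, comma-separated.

923522, 1118481, 1200644, 1419874, 1503652, 1813539, 1874162, 2215474

[q^31] f(1)=1,f(31)=923521 ⇒ 923522
n=32: 32·1 16·2 8·4 4·8 2·16 1·32  f→[1048576+65536+4096+256+16+1]=1118481
d|33:{33,11,3,1}  Σf=1185921+14641+81+1=1200644
d|34:{34,17,2,1}  Σf=1336336+83521+16+1=1419874
q^35  k|35↦f(k): 1:1 5:625 7:2401 35:1500625  a_35=1503652
[q^36] f(1)=1,f(2)=16,f(3)=81,f(4)=256,f(6)=1296,f(9)=6561,f(12)=20736,f(18)=104976,f(36)=1679616 ⇒ 1813539
q^37  k|37↦f(k): 37:1874161 1:1  a_37=1874162
d|38:{38,19,2,1}  Σf=2085136+130321+16+1=2215474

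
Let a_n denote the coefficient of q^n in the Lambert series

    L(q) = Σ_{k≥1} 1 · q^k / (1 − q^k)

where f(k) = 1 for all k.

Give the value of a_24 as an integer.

a_24 = 8

n=24: 1·24 2·12 3·8 4·6 6·4 8·3 12·2 24·1  f→[1+1+1+1+1+1+1+1]=8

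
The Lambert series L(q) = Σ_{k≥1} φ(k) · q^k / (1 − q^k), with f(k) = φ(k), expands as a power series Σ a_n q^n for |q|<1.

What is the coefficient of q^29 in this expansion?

[q^29] φ(1)=1,φ(29)=28 ⇒ 29

a_29 = 29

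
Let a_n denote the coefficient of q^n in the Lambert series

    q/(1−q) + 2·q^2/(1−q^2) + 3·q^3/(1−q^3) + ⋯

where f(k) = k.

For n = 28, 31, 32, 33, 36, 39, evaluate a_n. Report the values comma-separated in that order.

56, 32, 63, 48, 91, 56

d|28:{28,14,7,4,2,1}  Σf=28+14+7+4+2+1=56
[q^31] f(1)=1,f(31)=31 ⇒ 32
d|32:{1,2,4,8,16,32}  Σf=1+2+4+8+16+32=63
n=33: 33·1 11·3 3·11 1·33  f→[33+11+3+1]=48
n=36: 36·1 18·2 12·3 9·4 6·6 4·9 3·12 2·18 1·36  f→[36+18+12+9+6+4+3+2+1]=91
[q^39] f(1)=1,f(3)=3,f(13)=13,f(39)=39 ⇒ 56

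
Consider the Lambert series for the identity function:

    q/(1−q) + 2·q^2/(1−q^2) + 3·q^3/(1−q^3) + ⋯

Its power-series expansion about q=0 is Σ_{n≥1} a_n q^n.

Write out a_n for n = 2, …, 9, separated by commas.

d|2:{1,2}  Σf=1+2=3
n=3: 3·1 1·3  f→[3+1]=4
n=4: 4·1 2·2 1·4  f→[4+2+1]=7
q^5  k|5↦f(k): 5:5 1:1  a_5=6
d|6:{1,2,3,6}  Σf=1+2+3+6=12
d|7:{7,1}  Σf=7+1=8
d|8:{1,2,4,8}  Σf=1+2+4+8=15
[q^9] f(9)=9,f(3)=3,f(1)=1 ⇒ 13

3, 4, 7, 6, 12, 8, 15, 13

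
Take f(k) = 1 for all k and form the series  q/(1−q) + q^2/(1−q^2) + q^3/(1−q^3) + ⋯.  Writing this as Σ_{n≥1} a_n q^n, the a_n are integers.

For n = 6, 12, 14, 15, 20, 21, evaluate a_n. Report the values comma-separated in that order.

d|6:{1,2,3,6}  Σf=1+1+1+1=4
[q^12] f(1)=1,f(2)=1,f(3)=1,f(4)=1,f(6)=1,f(12)=1 ⇒ 6
[q^14] f(14)=1,f(7)=1,f(2)=1,f(1)=1 ⇒ 4
q^15  k|15↦f(k): 1:1 3:1 5:1 15:1  a_15=4
q^20  k|20↦f(k): 20:1 10:1 5:1 4:1 2:1 1:1  a_20=6
d|21:{21,7,3,1}  Σf=1+1+1+1=4

4, 6, 4, 4, 6, 4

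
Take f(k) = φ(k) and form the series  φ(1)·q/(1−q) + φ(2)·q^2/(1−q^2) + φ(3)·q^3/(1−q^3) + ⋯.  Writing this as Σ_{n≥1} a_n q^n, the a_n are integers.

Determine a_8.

q^8  k|8↦φ(k): 8:4 4:2 2:1 1:1  a_8=8

a_8 = 8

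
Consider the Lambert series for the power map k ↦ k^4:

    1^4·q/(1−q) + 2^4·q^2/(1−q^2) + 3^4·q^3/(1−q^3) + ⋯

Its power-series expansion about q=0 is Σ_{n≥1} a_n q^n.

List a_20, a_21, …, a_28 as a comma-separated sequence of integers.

d|20:{20,10,5,4,2,1}  Σf=160000+10000+625+256+16+1=170898
q^21  k|21↦f(k): 1:1 3:81 7:2401 21:194481  a_21=196964
n=22: 1·22 2·11 11·2 22·1  f→[1+16+14641+234256]=248914
[q^23] f(23)=279841,f(1)=1 ⇒ 279842
d|24:{1,2,3,4,6,8,12,24}  Σf=1+16+81+256+1296+4096+20736+331776=358258
n=25: 1·25 5·5 25·1  f→[1+625+390625]=391251
[q^26] f(26)=456976,f(13)=28561,f(2)=16,f(1)=1 ⇒ 485554
d|27:{1,3,9,27}  Σf=1+81+6561+531441=538084
d|28:{28,14,7,4,2,1}  Σf=614656+38416+2401+256+16+1=655746

170898, 196964, 248914, 279842, 358258, 391251, 485554, 538084, 655746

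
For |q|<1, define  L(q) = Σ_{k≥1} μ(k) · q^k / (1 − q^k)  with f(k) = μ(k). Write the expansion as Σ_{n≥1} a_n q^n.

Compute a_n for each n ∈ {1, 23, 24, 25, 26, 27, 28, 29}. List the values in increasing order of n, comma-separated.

1, 0, 0, 0, 0, 0, 0, 0

d|1:{1}  Σμ=1=1
d|23:{23,1}  Σμ=(-1)+1=0
n=24: 1·24 2·12 3·8 4·6 6·4 8·3 12·2 24·1  μ→[1+(-1)+(-1)+0+1+0+0+0]=0
n=25: 25·1 5·5 1·25  μ→[0+(-1)+1]=0
[q^26] μ(1)=1,μ(2)=-1,μ(13)=-1,μ(26)=1 ⇒ 0
d|27:{1,3,9,27}  Σμ=1+(-1)+0+0=0
q^28  k|28↦μ(k): 28:0 14:1 7:-1 4:0 2:-1 1:1  a_28=0
n=29: 1·29 29·1  μ→[1+(-1)]=0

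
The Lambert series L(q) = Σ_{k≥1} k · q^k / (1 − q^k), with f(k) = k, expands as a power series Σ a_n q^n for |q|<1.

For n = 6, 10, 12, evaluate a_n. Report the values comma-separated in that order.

12, 18, 28

q^6  k|6↦f(k): 1:1 2:2 3:3 6:6  a_6=12
d|10:{1,2,5,10}  Σf=1+2+5+10=18
q^12  k|12↦f(k): 12:12 6:6 4:4 3:3 2:2 1:1  a_12=28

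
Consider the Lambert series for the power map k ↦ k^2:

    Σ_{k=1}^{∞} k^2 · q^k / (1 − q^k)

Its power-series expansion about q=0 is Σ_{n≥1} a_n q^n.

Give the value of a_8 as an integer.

n=8: 1·8 2·4 4·2 8·1  f→[1+4+16+64]=85

a_8 = 85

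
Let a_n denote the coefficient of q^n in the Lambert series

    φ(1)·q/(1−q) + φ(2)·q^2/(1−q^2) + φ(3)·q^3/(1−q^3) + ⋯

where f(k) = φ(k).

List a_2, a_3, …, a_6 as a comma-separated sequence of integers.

n=2: 1·2 2·1  φ→[1+1]=2
n=3: 3·1 1·3  φ→[2+1]=3
d|4:{1,2,4}  Σφ=1+1+2=4
d|5:{5,1}  Σφ=4+1=5
[q^6] φ(1)=1,φ(2)=1,φ(3)=2,φ(6)=2 ⇒ 6

2, 3, 4, 5, 6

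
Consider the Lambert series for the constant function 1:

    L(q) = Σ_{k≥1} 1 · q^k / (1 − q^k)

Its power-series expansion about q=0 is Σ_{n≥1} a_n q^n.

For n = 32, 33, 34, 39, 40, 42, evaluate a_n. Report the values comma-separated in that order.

n=32: 32·1 16·2 8·4 4·8 2·16 1·32  f→[1+1+1+1+1+1]=6
q^33  k|33↦f(k): 33:1 11:1 3:1 1:1  a_33=4
[q^34] f(34)=1,f(17)=1,f(2)=1,f(1)=1 ⇒ 4
n=39: 1·39 3·13 13·3 39·1  f→[1+1+1+1]=4
d|40:{40,20,10,8,5,4,2,1}  Σf=1+1+1+1+1+1+1+1=8
q^42  k|42↦f(k): 42:1 21:1 14:1 7:1 6:1 3:1 2:1 1:1  a_42=8

6, 4, 4, 4, 8, 8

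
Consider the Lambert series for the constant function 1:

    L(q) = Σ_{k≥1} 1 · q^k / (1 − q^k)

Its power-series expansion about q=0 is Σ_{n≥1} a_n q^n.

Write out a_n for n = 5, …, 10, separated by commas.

2, 4, 2, 4, 3, 4

n=5: 5·1 1·5  f→[1+1]=2
d|6:{1,2,3,6}  Σf=1+1+1+1=4
n=7: 7·1 1·7  f→[1+1]=2
q^8  k|8↦f(k): 8:1 4:1 2:1 1:1  a_8=4
[q^9] f(1)=1,f(3)=1,f(9)=1 ⇒ 3
d|10:{1,2,5,10}  Σf=1+1+1+1=4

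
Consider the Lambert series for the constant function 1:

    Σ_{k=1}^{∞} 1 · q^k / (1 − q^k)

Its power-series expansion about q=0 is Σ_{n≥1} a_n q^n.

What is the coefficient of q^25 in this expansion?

a_25 = 3

n=25: 25·1 5·5 1·25  f→[1+1+1]=3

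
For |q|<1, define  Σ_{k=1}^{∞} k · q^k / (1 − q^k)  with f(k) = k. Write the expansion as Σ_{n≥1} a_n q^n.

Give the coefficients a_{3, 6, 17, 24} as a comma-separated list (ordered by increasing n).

4, 12, 18, 60

q^3  k|3↦f(k): 3:3 1:1  a_3=4
q^6  k|6↦f(k): 1:1 2:2 3:3 6:6  a_6=12
[q^17] f(17)=17,f(1)=1 ⇒ 18
n=24: 24·1 12·2 8·3 6·4 4·6 3·8 2·12 1·24  f→[24+12+8+6+4+3+2+1]=60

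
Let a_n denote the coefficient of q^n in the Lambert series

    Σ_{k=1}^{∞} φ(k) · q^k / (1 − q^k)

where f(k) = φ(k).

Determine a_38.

q^38  k|38↦φ(k): 1:1 2:1 19:18 38:18  a_38=38

a_38 = 38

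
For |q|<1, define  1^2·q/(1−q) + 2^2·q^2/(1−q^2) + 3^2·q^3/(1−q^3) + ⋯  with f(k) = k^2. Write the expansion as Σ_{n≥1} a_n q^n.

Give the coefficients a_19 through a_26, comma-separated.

362, 546, 500, 610, 530, 850, 651, 850

[q^19] f(19)=361,f(1)=1 ⇒ 362
q^20  k|20↦f(k): 1:1 2:4 4:16 5:25 10:100 20:400  a_20=546
[q^21] f(1)=1,f(3)=9,f(7)=49,f(21)=441 ⇒ 500
d|22:{1,2,11,22}  Σf=1+4+121+484=610
n=23: 1·23 23·1  f→[1+529]=530
[q^24] f(24)=576,f(12)=144,f(8)=64,f(6)=36,f(4)=16,f(3)=9,f(2)=4,f(1)=1 ⇒ 850
d|25:{1,5,25}  Σf=1+25+625=651
q^26  k|26↦f(k): 26:676 13:169 2:4 1:1  a_26=850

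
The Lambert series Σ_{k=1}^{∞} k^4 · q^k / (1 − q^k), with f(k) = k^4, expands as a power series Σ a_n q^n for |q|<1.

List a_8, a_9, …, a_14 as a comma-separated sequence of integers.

[q^8] f(8)=4096,f(4)=256,f(2)=16,f(1)=1 ⇒ 4369
[q^9] f(1)=1,f(3)=81,f(9)=6561 ⇒ 6643
d|10:{1,2,5,10}  Σf=1+16+625+10000=10642
q^11  k|11↦f(k): 1:1 11:14641  a_11=14642
n=12: 1·12 2·6 3·4 4·3 6·2 12·1  f→[1+16+81+256+1296+20736]=22386
[q^13] f(1)=1,f(13)=28561 ⇒ 28562
n=14: 14·1 7·2 2·7 1·14  f→[38416+2401+16+1]=40834

4369, 6643, 10642, 14642, 22386, 28562, 40834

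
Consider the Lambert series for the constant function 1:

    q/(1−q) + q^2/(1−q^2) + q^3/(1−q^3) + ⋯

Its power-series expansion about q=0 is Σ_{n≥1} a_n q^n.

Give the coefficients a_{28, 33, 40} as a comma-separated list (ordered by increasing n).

6, 4, 8

[q^28] f(1)=1,f(2)=1,f(4)=1,f(7)=1,f(14)=1,f(28)=1 ⇒ 6
q^33  k|33↦f(k): 1:1 3:1 11:1 33:1  a_33=4
n=40: 1·40 2·20 4·10 5·8 8·5 10·4 20·2 40·1  f→[1+1+1+1+1+1+1+1]=8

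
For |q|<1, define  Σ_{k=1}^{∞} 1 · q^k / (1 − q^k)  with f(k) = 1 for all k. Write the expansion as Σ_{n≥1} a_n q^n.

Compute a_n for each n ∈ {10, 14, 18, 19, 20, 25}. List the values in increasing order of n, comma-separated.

n=10: 1·10 2·5 5·2 10·1  f→[1+1+1+1]=4
q^14  k|14↦f(k): 14:1 7:1 2:1 1:1  a_14=4
n=18: 1·18 2·9 3·6 6·3 9·2 18·1  f→[1+1+1+1+1+1]=6
d|19:{1,19}  Σf=1+1=2
[q^20] f(1)=1,f(2)=1,f(4)=1,f(5)=1,f(10)=1,f(20)=1 ⇒ 6
d|25:{25,5,1}  Σf=1+1+1=3

4, 4, 6, 2, 6, 3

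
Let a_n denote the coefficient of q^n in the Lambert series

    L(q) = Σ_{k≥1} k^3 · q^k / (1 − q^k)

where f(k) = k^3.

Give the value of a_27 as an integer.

a_27 = 20440

[q^27] f(27)=19683,f(9)=729,f(3)=27,f(1)=1 ⇒ 20440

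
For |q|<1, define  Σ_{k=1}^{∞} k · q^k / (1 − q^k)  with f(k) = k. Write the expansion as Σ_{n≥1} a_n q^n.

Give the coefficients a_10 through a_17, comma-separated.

n=10: 10·1 5·2 2·5 1·10  f→[10+5+2+1]=18
d|11:{11,1}  Σf=11+1=12
n=12: 12·1 6·2 4·3 3·4 2·6 1·12  f→[12+6+4+3+2+1]=28
[q^13] f(13)=13,f(1)=1 ⇒ 14
[q^14] f(1)=1,f(2)=2,f(7)=7,f(14)=14 ⇒ 24
d|15:{15,5,3,1}  Σf=15+5+3+1=24
q^16  k|16↦f(k): 1:1 2:2 4:4 8:8 16:16  a_16=31
d|17:{17,1}  Σf=17+1=18

18, 12, 28, 14, 24, 24, 31, 18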